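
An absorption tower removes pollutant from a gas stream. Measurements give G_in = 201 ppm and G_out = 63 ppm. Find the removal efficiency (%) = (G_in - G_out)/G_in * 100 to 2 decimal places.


Efficiency = (G_in - G_out) / G_in * 100%
Efficiency = (201 - 63) / 201 * 100
Efficiency = 138 / 201 * 100
Efficiency = 68.66%


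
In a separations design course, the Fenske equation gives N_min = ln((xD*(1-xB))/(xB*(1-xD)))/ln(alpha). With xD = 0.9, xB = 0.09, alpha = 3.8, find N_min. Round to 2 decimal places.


N_min = ln((xD*(1-xB))/(xB*(1-xD))) / ln(alpha)
Numerator inside ln: 0.819 / 0.009 = 91.0
ln(91.0) = 4.51086
ln(alpha) = ln(3.8) = 1.335001
N_min = 4.51086 / 1.335001 = 3.38


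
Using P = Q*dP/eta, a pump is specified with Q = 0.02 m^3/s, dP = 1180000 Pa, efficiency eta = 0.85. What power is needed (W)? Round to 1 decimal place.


P = Q * dP / eta
P = 0.02 * 1180000 / 0.85
P = 23600.0 / 0.85
P = 27764.7 W


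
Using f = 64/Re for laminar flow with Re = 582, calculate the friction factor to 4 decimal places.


f = 64 / Re
f = 64 / 582
f = 0.1100


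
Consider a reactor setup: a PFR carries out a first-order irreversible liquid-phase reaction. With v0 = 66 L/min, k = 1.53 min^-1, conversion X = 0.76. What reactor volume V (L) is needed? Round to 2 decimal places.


V = (v0/k) * ln(1/(1-X))
V = (66/1.53) * ln(1/(1-0.76))
V = 43.137255 * ln(4.166667)
V = 43.137255 * 1.427116
V = 61.56 L


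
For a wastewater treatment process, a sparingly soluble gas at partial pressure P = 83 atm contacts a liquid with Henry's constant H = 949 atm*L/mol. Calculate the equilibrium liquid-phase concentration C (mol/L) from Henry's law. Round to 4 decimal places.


C = P / H
C = 83 / 949
C = 0.0875 mol/L


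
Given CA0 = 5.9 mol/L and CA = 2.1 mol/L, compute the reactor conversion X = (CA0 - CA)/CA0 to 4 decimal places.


X = (CA0 - CA) / CA0
X = (5.9 - 2.1) / 5.9
X = 3.8 / 5.9
X = 0.6441


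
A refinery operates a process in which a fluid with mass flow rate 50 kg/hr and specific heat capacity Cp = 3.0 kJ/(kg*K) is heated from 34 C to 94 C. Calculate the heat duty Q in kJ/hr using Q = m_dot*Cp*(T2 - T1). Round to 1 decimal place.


Q = m_dot * Cp * (T2 - T1)
Q = 50 * 3.0 * (94 - 34)
Q = 50 * 3.0 * 60
Q = 9000.0 kJ/hr


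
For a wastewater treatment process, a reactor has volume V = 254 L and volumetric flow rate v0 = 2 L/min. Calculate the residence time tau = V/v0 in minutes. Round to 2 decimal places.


tau = V / v0
tau = 254 / 2
tau = 127.00 min


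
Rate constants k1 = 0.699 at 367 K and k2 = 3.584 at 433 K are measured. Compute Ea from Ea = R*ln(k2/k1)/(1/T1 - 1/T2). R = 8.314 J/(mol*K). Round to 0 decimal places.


Ea = R * ln(k2/k1) / (1/T1 - 1/T2)
ln(k2/k1) = ln(3.584/0.699) = 1.634584
1/T1 - 1/T2 = 1/367 - 1/433 = 0.000415326818
Ea = 8.314 * 1.634584 / 0.000415326818
Ea = 32721 J/mol


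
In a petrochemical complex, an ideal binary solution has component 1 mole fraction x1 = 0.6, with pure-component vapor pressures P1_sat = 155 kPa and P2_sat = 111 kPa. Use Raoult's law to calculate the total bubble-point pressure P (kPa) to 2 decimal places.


P = x1*P1_sat + x2*P2_sat
x2 = 1 - x1 = 1 - 0.6 = 0.4
P = 0.6*155 + 0.4*111
P = 93.0 + 44.4
P = 137.40 kPa


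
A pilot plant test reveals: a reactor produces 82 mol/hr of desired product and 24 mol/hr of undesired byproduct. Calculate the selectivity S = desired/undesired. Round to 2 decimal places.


S = desired product rate / undesired product rate
S = 82 / 24
S = 3.42


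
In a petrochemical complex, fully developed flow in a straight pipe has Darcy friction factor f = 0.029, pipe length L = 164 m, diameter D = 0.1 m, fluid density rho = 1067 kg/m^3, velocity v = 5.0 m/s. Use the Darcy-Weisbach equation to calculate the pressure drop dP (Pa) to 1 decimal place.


dP = f * (L/D) * (rho*v^2/2)
dP = 0.029 * (164/0.1) * (1067*5.0^2/2)
L/D = 1640.0
rho*v^2/2 = 1067*25.0/2 = 13337.5
dP = 0.029 * 1640.0 * 13337.5
dP = 634331.5 Pa


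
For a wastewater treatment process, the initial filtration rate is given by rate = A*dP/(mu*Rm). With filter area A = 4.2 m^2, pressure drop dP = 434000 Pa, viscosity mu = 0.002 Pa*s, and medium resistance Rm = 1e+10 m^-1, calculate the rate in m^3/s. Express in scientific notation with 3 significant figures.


rate = A * dP / (mu * Rm)
rate = 4.2 * 434000 / (0.002 * 1e+10)
rate = 1822800.0 / 2.000e+07
rate = 9.11e-02 m^3/s


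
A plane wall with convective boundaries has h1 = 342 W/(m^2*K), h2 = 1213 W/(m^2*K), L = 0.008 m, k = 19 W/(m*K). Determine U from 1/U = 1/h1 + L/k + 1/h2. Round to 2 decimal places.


1/U = 1/h1 + L/k + 1/h2
1/U = 1/342 + 0.008/19 + 1/1213
1/U = 0.0029239766 + 0.0004210526 + 0.0008244023
1/U = 0.0041694315
U = 239.84 W/(m^2*K)


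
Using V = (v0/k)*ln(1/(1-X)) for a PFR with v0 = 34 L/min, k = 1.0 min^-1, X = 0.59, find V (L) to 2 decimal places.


V = (v0/k) * ln(1/(1-X))
V = (34/1.0) * ln(1/(1-0.59))
V = 34.0 * ln(2.439024)
V = 34.0 * 0.891598
V = 30.31 L


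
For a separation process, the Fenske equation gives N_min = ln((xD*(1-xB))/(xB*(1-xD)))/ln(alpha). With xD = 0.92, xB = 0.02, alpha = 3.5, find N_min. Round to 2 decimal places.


N_min = ln((xD*(1-xB))/(xB*(1-xD))) / ln(alpha)
Numerator inside ln: 0.9016 / 0.0016 = 563.5
ln(563.5) = 6.334167
ln(alpha) = ln(3.5) = 1.252763
N_min = 6.334167 / 1.252763 = 5.06


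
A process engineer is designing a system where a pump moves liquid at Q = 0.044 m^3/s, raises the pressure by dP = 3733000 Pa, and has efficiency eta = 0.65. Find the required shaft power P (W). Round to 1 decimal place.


P = Q * dP / eta
P = 0.044 * 3733000 / 0.65
P = 164252.0 / 0.65
P = 252695.4 W


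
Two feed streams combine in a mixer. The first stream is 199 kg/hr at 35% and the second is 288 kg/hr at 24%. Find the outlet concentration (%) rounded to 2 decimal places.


Mass balance on solute: F1*x1 + F2*x2 = F3*x3
F3 = F1 + F2 = 199 + 288 = 487 kg/hr
x3 = (F1*x1 + F2*x2)/F3
x3 = (199*0.35 + 288*0.24) / 487
x3 = 28.49%


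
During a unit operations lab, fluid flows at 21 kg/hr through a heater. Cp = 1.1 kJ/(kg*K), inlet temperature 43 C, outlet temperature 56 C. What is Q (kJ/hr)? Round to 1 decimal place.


Q = m_dot * Cp * (T2 - T1)
Q = 21 * 1.1 * (56 - 43)
Q = 21 * 1.1 * 13
Q = 300.3 kJ/hr


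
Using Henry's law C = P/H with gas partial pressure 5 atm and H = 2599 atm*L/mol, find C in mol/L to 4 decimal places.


C = P / H
C = 5 / 2599
C = 0.0019 mol/L


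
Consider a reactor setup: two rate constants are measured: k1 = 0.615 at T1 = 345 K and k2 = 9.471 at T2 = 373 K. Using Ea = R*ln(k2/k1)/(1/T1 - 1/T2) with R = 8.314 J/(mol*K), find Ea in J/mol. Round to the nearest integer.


Ea = R * ln(k2/k1) / (1/T1 - 1/T2)
ln(k2/k1) = ln(9.471/0.615) = 2.7343675
1/T1 - 1/T2 = 1/345 - 1/373 = 0.000217585577
Ea = 8.314 * 2.7343675 / 0.000217585577
Ea = 104481 J/mol


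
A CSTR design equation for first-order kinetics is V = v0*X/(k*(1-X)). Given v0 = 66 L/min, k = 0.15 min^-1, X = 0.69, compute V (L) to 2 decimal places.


V = v0 * X / (k * (1 - X))
V = 66 * 0.69 / (0.15 * (1 - 0.69))
V = 45.54 / (0.15 * 0.31)
V = 45.54 / 0.0465
V = 979.35 L


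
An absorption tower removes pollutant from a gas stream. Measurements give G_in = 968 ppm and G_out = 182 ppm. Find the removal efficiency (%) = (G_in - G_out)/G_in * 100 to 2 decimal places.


Efficiency = (G_in - G_out) / G_in * 100%
Efficiency = (968 - 182) / 968 * 100
Efficiency = 786 / 968 * 100
Efficiency = 81.20%


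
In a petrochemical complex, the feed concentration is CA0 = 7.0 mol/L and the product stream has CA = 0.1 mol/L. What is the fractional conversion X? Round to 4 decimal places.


X = (CA0 - CA) / CA0
X = (7.0 - 0.1) / 7.0
X = 6.9 / 7.0
X = 0.9857


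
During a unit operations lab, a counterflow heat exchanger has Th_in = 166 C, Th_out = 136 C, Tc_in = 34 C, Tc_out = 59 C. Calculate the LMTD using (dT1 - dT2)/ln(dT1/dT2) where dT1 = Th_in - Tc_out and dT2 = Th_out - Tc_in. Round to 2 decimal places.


dT1 = Th_in - Tc_out = 166 - 59 = 107
dT2 = Th_out - Tc_in = 136 - 34 = 102
LMTD = (dT1 - dT2) / ln(dT1/dT2)
LMTD = (107 - 102) / ln(107/102)
LMTD = 104.48 K


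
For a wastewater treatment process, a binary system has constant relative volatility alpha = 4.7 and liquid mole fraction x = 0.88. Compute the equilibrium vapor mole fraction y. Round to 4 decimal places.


y = alpha*x / (1 + (alpha-1)*x)
y = 4.7*0.88 / (1 + (4.7-1)*0.88)
y = 4.136 / (1 + 3.256)
y = 4.136 / 4.256
y = 0.9718


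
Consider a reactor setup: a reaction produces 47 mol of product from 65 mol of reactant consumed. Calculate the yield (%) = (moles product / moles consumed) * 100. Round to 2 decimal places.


Yield = (moles product / moles consumed) * 100%
Yield = (47 / 65) * 100
Yield = 0.7231 * 100
Yield = 72.31%


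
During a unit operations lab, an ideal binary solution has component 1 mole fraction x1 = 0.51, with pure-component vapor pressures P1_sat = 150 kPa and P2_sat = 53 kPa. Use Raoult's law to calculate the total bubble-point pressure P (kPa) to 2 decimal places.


P = x1*P1_sat + x2*P2_sat
x2 = 1 - x1 = 1 - 0.51 = 0.49
P = 0.51*150 + 0.49*53
P = 76.5 + 25.97
P = 102.47 kPa


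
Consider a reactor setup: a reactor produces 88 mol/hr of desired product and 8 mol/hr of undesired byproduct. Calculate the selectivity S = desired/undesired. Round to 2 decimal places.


S = desired product rate / undesired product rate
S = 88 / 8
S = 11.00


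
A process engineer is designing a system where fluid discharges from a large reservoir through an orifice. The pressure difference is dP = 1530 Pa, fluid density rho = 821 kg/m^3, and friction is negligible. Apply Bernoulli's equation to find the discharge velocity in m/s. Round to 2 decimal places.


v = sqrt(2*dP/rho)
v = sqrt(2*1530/821)
v = sqrt(3.727162)
v = 1.93 m/s


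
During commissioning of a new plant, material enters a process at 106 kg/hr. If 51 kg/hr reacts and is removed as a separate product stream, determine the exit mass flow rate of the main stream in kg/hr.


Steady-state mass balance on the main outlet: F_out = F_in - F_removed
F_out = 106 - 51
F_out = 55 kg/hr


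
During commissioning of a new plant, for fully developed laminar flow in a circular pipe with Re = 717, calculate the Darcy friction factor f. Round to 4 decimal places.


f = 64 / Re
f = 64 / 717
f = 0.0893


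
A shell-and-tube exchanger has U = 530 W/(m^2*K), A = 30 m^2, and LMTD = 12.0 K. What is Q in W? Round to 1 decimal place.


Q = U * A * LMTD
Q = 530 * 30 * 12.0
Q = 190800.0 W


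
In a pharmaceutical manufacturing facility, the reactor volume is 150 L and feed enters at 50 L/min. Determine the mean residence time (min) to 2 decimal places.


tau = V / v0
tau = 150 / 50
tau = 3.00 min


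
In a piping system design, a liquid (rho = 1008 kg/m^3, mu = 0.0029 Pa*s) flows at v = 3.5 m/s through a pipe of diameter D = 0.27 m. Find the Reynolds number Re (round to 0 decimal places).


Re = rho * v * D / mu
Re = 1008 * 3.5 * 0.27 / 0.0029
Re = 952.56 / 0.0029
Re = 328469


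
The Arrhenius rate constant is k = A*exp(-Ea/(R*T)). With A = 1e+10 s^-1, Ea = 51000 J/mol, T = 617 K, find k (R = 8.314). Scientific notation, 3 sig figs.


k = A * exp(-Ea/(R*T))
k = 1e+10 * exp(-51000 / (8.314 * 617))
k = 1e+10 * exp(-9.942028)
k = 4.81e+05


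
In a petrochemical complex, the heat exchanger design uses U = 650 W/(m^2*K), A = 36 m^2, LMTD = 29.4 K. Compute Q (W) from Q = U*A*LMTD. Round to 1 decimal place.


Q = U * A * LMTD
Q = 650 * 36 * 29.4
Q = 687960.0 W


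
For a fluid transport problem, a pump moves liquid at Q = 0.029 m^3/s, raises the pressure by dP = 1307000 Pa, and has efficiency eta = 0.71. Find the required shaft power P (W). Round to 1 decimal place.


P = Q * dP / eta
P = 0.029 * 1307000 / 0.71
P = 37903.0 / 0.71
P = 53384.5 W


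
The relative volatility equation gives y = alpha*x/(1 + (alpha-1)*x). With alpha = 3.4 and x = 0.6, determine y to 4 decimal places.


y = alpha*x / (1 + (alpha-1)*x)
y = 3.4*0.6 / (1 + (3.4-1)*0.6)
y = 2.04 / (1 + 1.44)
y = 2.04 / 2.44
y = 0.8361


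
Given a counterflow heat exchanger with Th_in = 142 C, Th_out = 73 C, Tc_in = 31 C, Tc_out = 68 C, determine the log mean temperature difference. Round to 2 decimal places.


dT1 = Th_in - Tc_out = 142 - 68 = 74
dT2 = Th_out - Tc_in = 73 - 31 = 42
LMTD = (dT1 - dT2) / ln(dT1/dT2)
LMTD = (74 - 42) / ln(74/42)
LMTD = 56.50 K


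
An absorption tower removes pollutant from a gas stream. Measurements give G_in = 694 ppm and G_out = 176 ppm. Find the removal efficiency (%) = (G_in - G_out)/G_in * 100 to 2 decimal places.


Efficiency = (G_in - G_out) / G_in * 100%
Efficiency = (694 - 176) / 694 * 100
Efficiency = 518 / 694 * 100
Efficiency = 74.64%


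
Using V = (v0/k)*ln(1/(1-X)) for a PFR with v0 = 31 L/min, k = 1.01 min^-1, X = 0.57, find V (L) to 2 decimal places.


V = (v0/k) * ln(1/(1-X))
V = (31/1.01) * ln(1/(1-0.57))
V = 30.693069 * ln(2.325581)
V = 30.693069 * 0.84397
V = 25.90 L


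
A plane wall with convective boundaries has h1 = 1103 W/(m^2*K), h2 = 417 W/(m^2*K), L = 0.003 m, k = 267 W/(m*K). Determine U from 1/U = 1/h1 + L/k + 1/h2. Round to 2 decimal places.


1/U = 1/h1 + L/k + 1/h2
1/U = 1/1103 + 0.003/267 + 1/417
1/U = 0.0009066183 + 1.1236e-05 + 0.0023980815
1/U = 0.0033159358
U = 301.57 W/(m^2*K)


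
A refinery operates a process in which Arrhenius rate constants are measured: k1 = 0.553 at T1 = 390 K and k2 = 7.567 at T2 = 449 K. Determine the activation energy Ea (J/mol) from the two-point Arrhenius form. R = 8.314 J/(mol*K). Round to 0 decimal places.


Ea = R * ln(k2/k1) / (1/T1 - 1/T2)
ln(k2/k1) = ln(7.567/0.553) = 2.616194
1/T1 - 1/T2 = 1/390 - 1/449 = 0.000336931072
Ea = 8.314 * 2.616194 / 0.000336931072
Ea = 64556 J/mol


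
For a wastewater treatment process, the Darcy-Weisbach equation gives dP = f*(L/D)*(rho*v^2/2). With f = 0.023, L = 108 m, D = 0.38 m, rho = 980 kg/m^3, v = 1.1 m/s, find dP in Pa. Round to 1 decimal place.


dP = f * (L/D) * (rho*v^2/2)
dP = 0.023 * (108/0.38) * (980*1.1^2/2)
L/D = 284.21052632
rho*v^2/2 = 980*1.21/2 = 592.9
dP = 0.023 * 284.21052632 * 592.9
dP = 3875.7 Pa


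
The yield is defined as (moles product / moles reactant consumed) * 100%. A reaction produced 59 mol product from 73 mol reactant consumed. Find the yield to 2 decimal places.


Yield = (moles product / moles consumed) * 100%
Yield = (59 / 73) * 100
Yield = 0.8082 * 100
Yield = 80.82%


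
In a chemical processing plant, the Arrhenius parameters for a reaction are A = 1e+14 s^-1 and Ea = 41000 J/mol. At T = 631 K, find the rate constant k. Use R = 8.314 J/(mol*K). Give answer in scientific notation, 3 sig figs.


k = A * exp(-Ea/(R*T))
k = 1e+14 * exp(-41000 / (8.314 * 631))
k = 1e+14 * exp(-7.815279)
k = 4.04e+10


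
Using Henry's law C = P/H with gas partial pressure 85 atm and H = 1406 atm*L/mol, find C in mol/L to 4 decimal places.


C = P / H
C = 85 / 1406
C = 0.0605 mol/L


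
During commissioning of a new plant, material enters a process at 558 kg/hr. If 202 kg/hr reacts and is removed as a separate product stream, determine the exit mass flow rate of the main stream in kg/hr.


Steady-state mass balance on the main outlet: F_out = F_in - F_removed
F_out = 558 - 202
F_out = 356 kg/hr


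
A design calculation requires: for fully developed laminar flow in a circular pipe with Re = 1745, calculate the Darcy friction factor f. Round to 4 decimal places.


f = 64 / Re
f = 64 / 1745
f = 0.0367


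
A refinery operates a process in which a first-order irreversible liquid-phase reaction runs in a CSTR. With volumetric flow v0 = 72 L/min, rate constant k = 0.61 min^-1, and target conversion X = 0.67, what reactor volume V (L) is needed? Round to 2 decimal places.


V = v0 * X / (k * (1 - X))
V = 72 * 0.67 / (0.61 * (1 - 0.67))
V = 48.24 / (0.61 * 0.33)
V = 48.24 / 0.2013
V = 239.64 L


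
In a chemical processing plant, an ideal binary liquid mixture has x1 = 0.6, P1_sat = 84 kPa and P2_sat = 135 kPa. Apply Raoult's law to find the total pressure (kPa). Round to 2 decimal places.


P = x1*P1_sat + x2*P2_sat
x2 = 1 - x1 = 1 - 0.6 = 0.4
P = 0.6*84 + 0.4*135
P = 50.4 + 54.0
P = 104.40 kPa


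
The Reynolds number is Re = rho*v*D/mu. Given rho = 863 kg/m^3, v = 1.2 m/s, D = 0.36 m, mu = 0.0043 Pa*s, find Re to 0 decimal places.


Re = rho * v * D / mu
Re = 863 * 1.2 * 0.36 / 0.0043
Re = 372.816 / 0.0043
Re = 86701


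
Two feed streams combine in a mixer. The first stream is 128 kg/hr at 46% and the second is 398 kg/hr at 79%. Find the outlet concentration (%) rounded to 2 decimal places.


Mass balance on solute: F1*x1 + F2*x2 = F3*x3
F3 = F1 + F2 = 128 + 398 = 526 kg/hr
x3 = (F1*x1 + F2*x2)/F3
x3 = (128*0.46 + 398*0.79) / 526
x3 = 70.97%


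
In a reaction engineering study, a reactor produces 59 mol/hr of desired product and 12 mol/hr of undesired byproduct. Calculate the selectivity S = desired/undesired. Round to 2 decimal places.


S = desired product rate / undesired product rate
S = 59 / 12
S = 4.92


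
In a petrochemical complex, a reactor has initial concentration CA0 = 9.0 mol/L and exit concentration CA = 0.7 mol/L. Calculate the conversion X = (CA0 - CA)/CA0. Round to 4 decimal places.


X = (CA0 - CA) / CA0
X = (9.0 - 0.7) / 9.0
X = 8.3 / 9.0
X = 0.9222


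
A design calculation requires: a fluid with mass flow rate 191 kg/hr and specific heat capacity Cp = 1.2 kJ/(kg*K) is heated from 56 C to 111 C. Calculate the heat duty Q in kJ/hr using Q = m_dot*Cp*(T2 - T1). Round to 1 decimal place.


Q = m_dot * Cp * (T2 - T1)
Q = 191 * 1.2 * (111 - 56)
Q = 191 * 1.2 * 55
Q = 12606.0 kJ/hr


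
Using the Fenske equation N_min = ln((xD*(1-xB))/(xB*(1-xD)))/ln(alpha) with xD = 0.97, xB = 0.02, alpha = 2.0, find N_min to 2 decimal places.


N_min = ln((xD*(1-xB))/(xB*(1-xD))) / ln(alpha)
Numerator inside ln: 0.9506 / 0.0006 = 1584.333333
ln(1584.333333) = 7.367919
ln(alpha) = ln(2.0) = 0.693147
N_min = 7.367919 / 0.693147 = 10.63


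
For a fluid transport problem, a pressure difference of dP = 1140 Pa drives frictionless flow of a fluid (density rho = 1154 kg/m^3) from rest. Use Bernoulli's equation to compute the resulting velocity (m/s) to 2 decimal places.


v = sqrt(2*dP/rho)
v = sqrt(2*1140/1154)
v = sqrt(1.975737)
v = 1.41 m/s


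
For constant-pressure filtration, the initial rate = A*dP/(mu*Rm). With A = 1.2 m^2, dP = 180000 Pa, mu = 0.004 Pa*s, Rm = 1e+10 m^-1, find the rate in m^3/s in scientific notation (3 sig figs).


rate = A * dP / (mu * Rm)
rate = 1.2 * 180000 / (0.004 * 1e+10)
rate = 216000.0 / 4.000e+07
rate = 5.40e-03 m^3/s


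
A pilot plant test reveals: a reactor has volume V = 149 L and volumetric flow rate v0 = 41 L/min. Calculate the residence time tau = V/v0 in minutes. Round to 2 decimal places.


tau = V / v0
tau = 149 / 41
tau = 3.63 min


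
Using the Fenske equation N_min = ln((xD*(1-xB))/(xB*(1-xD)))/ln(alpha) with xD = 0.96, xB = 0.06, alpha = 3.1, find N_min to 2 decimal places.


N_min = ln((xD*(1-xB))/(xB*(1-xD))) / ln(alpha)
Numerator inside ln: 0.9024 / 0.0024 = 376.0
ln(376.0) = 5.929589
ln(alpha) = ln(3.1) = 1.131402
N_min = 5.929589 / 1.131402 = 5.24


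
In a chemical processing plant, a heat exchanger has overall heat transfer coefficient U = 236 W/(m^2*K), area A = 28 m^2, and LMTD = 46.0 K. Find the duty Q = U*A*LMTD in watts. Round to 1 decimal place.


Q = U * A * LMTD
Q = 236 * 28 * 46.0
Q = 303968.0 W


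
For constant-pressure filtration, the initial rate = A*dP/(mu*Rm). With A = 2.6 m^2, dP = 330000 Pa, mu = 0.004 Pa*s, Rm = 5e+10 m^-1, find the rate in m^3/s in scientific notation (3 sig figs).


rate = A * dP / (mu * Rm)
rate = 2.6 * 330000 / (0.004 * 5e+10)
rate = 858000.0 / 2.000e+08
rate = 4.29e-03 m^3/s


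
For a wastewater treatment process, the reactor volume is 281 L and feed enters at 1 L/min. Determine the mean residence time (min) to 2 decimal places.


tau = V / v0
tau = 281 / 1
tau = 281.00 min


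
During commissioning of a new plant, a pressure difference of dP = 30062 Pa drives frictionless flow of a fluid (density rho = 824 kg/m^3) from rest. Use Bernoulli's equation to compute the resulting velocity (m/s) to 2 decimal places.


v = sqrt(2*dP/rho)
v = sqrt(2*30062/824)
v = sqrt(72.966019)
v = 8.54 m/s


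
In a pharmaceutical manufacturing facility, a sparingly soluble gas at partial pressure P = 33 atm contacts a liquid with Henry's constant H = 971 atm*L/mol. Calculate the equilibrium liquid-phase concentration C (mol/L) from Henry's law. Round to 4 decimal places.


C = P / H
C = 33 / 971
C = 0.0340 mol/L


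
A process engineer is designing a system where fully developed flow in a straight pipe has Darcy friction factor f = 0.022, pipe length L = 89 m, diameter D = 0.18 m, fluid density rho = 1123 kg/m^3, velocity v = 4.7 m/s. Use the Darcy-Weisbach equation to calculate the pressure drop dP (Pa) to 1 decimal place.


dP = f * (L/D) * (rho*v^2/2)
dP = 0.022 * (89/0.18) * (1123*4.7^2/2)
L/D = 494.44444444
rho*v^2/2 = 1123*22.09/2 = 12403.535
dP = 0.022 * 494.44444444 * 12403.535
dP = 134922.9 Pa


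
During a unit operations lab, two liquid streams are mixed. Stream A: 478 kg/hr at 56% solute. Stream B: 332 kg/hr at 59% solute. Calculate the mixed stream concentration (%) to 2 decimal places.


Mass balance on solute: F1*x1 + F2*x2 = F3*x3
F3 = F1 + F2 = 478 + 332 = 810 kg/hr
x3 = (F1*x1 + F2*x2)/F3
x3 = (478*0.56 + 332*0.59) / 810
x3 = 57.23%


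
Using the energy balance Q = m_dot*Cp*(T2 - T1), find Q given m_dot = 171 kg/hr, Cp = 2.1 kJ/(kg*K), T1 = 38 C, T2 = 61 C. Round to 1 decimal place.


Q = m_dot * Cp * (T2 - T1)
Q = 171 * 2.1 * (61 - 38)
Q = 171 * 2.1 * 23
Q = 8259.3 kJ/hr


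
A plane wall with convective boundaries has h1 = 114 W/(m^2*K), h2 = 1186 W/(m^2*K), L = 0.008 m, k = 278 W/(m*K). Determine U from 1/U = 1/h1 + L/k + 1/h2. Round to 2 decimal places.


1/U = 1/h1 + L/k + 1/h2
1/U = 1/114 + 0.008/278 + 1/1186
1/U = 0.0087719298 + 2.8777e-05 + 0.0008431703
1/U = 0.0096438771
U = 103.69 W/(m^2*K)


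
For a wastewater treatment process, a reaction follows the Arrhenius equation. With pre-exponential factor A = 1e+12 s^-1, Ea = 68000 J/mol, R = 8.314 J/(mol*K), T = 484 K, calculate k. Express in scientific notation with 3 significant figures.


k = A * exp(-Ea/(R*T))
k = 1e+12 * exp(-68000 / (8.314 * 484))
k = 1e+12 * exp(-16.898709)
k = 4.58e+04


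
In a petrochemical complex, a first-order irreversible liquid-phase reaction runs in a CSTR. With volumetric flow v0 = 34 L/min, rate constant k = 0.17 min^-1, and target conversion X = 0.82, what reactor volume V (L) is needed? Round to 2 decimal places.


V = v0 * X / (k * (1 - X))
V = 34 * 0.82 / (0.17 * (1 - 0.82))
V = 27.88 / (0.17 * 0.18)
V = 27.88 / 0.0306
V = 911.11 L


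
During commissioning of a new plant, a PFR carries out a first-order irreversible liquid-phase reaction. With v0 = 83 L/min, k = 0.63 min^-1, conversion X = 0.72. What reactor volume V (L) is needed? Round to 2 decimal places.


V = (v0/k) * ln(1/(1-X))
V = (83/0.63) * ln(1/(1-0.72))
V = 131.746032 * ln(3.571429)
V = 131.746032 * 1.272966
V = 167.71 L


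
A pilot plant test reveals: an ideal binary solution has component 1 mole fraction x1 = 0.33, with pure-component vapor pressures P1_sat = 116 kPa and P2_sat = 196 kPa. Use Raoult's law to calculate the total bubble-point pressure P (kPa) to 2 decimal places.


P = x1*P1_sat + x2*P2_sat
x2 = 1 - x1 = 1 - 0.33 = 0.67
P = 0.33*116 + 0.67*196
P = 38.28 + 131.32
P = 169.60 kPa


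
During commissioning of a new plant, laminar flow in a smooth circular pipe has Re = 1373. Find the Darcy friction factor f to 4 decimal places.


f = 64 / Re
f = 64 / 1373
f = 0.0466


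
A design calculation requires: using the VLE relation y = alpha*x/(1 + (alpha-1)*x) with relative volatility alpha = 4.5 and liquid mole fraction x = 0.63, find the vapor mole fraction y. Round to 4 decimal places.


y = alpha*x / (1 + (alpha-1)*x)
y = 4.5*0.63 / (1 + (4.5-1)*0.63)
y = 2.835 / (1 + 2.205)
y = 2.835 / 3.205
y = 0.8846


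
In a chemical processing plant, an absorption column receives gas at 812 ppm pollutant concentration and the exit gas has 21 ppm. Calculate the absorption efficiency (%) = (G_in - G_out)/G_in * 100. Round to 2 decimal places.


Efficiency = (G_in - G_out) / G_in * 100%
Efficiency = (812 - 21) / 812 * 100
Efficiency = 791 / 812 * 100
Efficiency = 97.41%


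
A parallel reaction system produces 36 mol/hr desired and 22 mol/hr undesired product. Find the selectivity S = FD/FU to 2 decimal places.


S = desired product rate / undesired product rate
S = 36 / 22
S = 1.64


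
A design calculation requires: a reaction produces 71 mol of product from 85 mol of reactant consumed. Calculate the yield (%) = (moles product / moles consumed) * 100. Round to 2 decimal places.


Yield = (moles product / moles consumed) * 100%
Yield = (71 / 85) * 100
Yield = 0.8353 * 100
Yield = 83.53%


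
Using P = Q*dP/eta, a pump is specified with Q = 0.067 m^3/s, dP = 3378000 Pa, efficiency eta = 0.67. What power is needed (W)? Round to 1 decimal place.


P = Q * dP / eta
P = 0.067 * 3378000 / 0.67
P = 226326.0 / 0.67
P = 337800.0 W


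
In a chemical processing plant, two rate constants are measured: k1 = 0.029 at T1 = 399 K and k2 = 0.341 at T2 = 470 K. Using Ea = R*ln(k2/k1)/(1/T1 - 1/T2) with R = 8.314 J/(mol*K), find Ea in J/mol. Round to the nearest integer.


Ea = R * ln(k2/k1) / (1/T1 - 1/T2)
ln(k2/k1) = ln(0.341/0.029) = 2.4645866
1/T1 - 1/T2 = 1/399 - 1/470 = 0.00037860609
Ea = 8.314 * 2.4645866 / 0.00037860609
Ea = 54121 J/mol


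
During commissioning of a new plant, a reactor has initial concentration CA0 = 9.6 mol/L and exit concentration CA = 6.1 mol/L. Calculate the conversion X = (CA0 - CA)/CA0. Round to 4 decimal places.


X = (CA0 - CA) / CA0
X = (9.6 - 6.1) / 9.6
X = 3.5 / 9.6
X = 0.3646


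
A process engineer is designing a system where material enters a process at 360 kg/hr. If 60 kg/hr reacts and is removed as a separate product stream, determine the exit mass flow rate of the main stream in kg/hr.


Steady-state mass balance on the main outlet: F_out = F_in - F_removed
F_out = 360 - 60
F_out = 300 kg/hr


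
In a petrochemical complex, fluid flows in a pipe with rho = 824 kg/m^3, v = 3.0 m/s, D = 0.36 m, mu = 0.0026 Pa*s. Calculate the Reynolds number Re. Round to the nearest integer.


Re = rho * v * D / mu
Re = 824 * 3.0 * 0.36 / 0.0026
Re = 889.92 / 0.0026
Re = 342277


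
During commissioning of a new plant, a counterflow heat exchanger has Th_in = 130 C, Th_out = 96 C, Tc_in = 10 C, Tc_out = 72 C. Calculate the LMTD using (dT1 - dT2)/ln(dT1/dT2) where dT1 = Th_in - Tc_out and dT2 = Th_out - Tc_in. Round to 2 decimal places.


dT1 = Th_in - Tc_out = 130 - 72 = 58
dT2 = Th_out - Tc_in = 96 - 10 = 86
LMTD = (dT1 - dT2) / ln(dT1/dT2)
LMTD = (58 - 86) / ln(58/86)
LMTD = 71.08 K


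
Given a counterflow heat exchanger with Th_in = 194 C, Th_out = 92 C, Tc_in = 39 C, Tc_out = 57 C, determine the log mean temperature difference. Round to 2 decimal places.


dT1 = Th_in - Tc_out = 194 - 57 = 137
dT2 = Th_out - Tc_in = 92 - 39 = 53
LMTD = (dT1 - dT2) / ln(dT1/dT2)
LMTD = (137 - 53) / ln(137/53)
LMTD = 88.45 K


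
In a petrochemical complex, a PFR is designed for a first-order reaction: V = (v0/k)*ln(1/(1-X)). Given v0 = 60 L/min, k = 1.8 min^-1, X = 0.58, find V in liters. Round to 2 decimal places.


V = (v0/k) * ln(1/(1-X))
V = (60/1.8) * ln(1/(1-0.58))
V = 33.333333 * ln(2.380952)
V = 33.333333 * 0.8675
V = 28.92 L


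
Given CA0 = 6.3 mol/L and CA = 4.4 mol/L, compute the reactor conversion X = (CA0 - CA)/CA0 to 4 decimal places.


X = (CA0 - CA) / CA0
X = (6.3 - 4.4) / 6.3
X = 1.9 / 6.3
X = 0.3016


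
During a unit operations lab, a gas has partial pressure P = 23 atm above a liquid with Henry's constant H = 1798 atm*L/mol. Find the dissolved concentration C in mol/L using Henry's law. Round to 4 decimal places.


C = P / H
C = 23 / 1798
C = 0.0128 mol/L


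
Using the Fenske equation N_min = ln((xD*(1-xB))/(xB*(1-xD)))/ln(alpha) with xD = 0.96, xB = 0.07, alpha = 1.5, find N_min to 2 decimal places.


N_min = ln((xD*(1-xB))/(xB*(1-xD))) / ln(alpha)
Numerator inside ln: 0.8928 / 0.0028 = 318.857143
ln(318.857143) = 5.764743
ln(alpha) = ln(1.5) = 0.405465
N_min = 5.764743 / 0.405465 = 14.22


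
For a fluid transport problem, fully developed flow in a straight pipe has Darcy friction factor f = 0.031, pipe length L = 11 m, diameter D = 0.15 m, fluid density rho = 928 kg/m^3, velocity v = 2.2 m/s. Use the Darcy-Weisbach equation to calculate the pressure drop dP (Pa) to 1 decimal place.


dP = f * (L/D) * (rho*v^2/2)
dP = 0.031 * (11/0.15) * (928*2.2^2/2)
L/D = 73.33333333
rho*v^2/2 = 928*4.84/2 = 2245.76
dP = 0.031 * 73.33333333 * 2245.76
dP = 5105.4 Pa


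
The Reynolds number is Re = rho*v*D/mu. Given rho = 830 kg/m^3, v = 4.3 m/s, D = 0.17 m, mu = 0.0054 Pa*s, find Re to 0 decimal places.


Re = rho * v * D / mu
Re = 830 * 4.3 * 0.17 / 0.0054
Re = 606.73 / 0.0054
Re = 112357


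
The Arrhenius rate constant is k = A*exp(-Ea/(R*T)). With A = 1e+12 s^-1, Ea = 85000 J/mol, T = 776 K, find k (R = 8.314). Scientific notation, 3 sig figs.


k = A * exp(-Ea/(R*T))
k = 1e+12 * exp(-85000 / (8.314 * 776))
k = 1e+12 * exp(-13.174896)
k = 1.90e+06


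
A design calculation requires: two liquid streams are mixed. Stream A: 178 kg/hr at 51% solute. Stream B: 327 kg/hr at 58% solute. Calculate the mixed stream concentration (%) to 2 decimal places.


Mass balance on solute: F1*x1 + F2*x2 = F3*x3
F3 = F1 + F2 = 178 + 327 = 505 kg/hr
x3 = (F1*x1 + F2*x2)/F3
x3 = (178*0.51 + 327*0.58) / 505
x3 = 55.53%


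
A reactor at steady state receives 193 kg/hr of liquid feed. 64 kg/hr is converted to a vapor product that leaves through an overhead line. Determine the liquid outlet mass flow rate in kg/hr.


Steady-state mass balance on the main outlet: F_out = F_in - F_removed
F_out = 193 - 64
F_out = 129 kg/hr


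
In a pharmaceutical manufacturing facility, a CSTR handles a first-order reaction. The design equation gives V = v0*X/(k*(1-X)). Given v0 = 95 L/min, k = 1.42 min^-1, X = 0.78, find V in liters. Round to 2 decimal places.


V = v0 * X / (k * (1 - X))
V = 95 * 0.78 / (1.42 * (1 - 0.78))
V = 74.1 / (1.42 * 0.22)
V = 74.1 / 0.3124
V = 237.20 L


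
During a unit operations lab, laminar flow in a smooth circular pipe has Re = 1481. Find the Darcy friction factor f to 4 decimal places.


f = 64 / Re
f = 64 / 1481
f = 0.0432


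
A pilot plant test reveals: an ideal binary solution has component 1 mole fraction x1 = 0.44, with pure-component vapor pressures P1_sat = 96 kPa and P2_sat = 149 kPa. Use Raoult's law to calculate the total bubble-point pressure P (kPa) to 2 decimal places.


P = x1*P1_sat + x2*P2_sat
x2 = 1 - x1 = 1 - 0.44 = 0.56
P = 0.44*96 + 0.56*149
P = 42.24 + 83.44
P = 125.68 kPa


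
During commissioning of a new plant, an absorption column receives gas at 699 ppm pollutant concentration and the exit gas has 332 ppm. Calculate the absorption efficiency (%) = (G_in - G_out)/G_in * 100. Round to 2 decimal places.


Efficiency = (G_in - G_out) / G_in * 100%
Efficiency = (699 - 332) / 699 * 100
Efficiency = 367 / 699 * 100
Efficiency = 52.50%


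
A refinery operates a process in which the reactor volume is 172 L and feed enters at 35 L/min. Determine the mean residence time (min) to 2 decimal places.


tau = V / v0
tau = 172 / 35
tau = 4.91 min


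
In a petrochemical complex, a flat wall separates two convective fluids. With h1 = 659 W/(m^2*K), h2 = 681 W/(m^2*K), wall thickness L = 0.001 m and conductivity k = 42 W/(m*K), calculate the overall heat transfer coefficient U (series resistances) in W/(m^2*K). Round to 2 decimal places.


1/U = 1/h1 + L/k + 1/h2
1/U = 1/659 + 0.001/42 + 1/681
1/U = 0.0015174507 + 2.38095e-05 + 0.0014684288
1/U = 0.003009689
U = 332.26 W/(m^2*K)


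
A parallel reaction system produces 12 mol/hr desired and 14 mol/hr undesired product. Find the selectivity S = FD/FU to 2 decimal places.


S = desired product rate / undesired product rate
S = 12 / 14
S = 0.86


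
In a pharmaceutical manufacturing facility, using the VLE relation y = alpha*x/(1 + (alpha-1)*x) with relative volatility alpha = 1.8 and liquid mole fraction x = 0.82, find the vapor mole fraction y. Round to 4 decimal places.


y = alpha*x / (1 + (alpha-1)*x)
y = 1.8*0.82 / (1 + (1.8-1)*0.82)
y = 1.476 / (1 + 0.656)
y = 1.476 / 1.656
y = 0.8913


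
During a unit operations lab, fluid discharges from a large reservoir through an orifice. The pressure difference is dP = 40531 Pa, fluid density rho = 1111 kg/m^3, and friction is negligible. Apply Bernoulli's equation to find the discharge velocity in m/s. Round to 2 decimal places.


v = sqrt(2*dP/rho)
v = sqrt(2*40531/1111)
v = sqrt(72.963096)
v = 8.54 m/s


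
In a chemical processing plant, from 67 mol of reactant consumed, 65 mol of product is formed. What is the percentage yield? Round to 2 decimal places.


Yield = (moles product / moles consumed) * 100%
Yield = (65 / 67) * 100
Yield = 0.9701 * 100
Yield = 97.01%


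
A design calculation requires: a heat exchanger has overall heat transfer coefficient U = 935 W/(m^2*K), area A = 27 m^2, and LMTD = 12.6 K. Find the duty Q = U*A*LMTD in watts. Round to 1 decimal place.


Q = U * A * LMTD
Q = 935 * 27 * 12.6
Q = 318087.0 W


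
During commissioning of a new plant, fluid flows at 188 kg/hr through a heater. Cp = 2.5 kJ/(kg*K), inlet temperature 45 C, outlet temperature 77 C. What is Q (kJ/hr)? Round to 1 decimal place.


Q = m_dot * Cp * (T2 - T1)
Q = 188 * 2.5 * (77 - 45)
Q = 188 * 2.5 * 32
Q = 15040.0 kJ/hr


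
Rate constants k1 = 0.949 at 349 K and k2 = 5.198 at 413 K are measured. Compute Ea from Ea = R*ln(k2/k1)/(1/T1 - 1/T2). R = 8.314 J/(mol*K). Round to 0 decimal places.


Ea = R * ln(k2/k1) / (1/T1 - 1/T2)
ln(k2/k1) = ln(5.198/0.949) = 1.7006204
1/T1 - 1/T2 = 1/349 - 1/413 = 0.000444022007
Ea = 8.314 * 1.7006204 / 0.000444022007
Ea = 31843 J/mol


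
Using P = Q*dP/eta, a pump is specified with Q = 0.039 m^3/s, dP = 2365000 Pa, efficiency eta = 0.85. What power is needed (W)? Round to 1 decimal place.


P = Q * dP / eta
P = 0.039 * 2365000 / 0.85
P = 92235.0 / 0.85
P = 108511.8 W


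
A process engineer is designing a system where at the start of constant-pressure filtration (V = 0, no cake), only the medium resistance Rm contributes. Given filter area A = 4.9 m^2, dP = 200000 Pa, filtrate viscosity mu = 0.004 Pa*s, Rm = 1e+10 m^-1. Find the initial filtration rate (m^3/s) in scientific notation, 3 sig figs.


rate = A * dP / (mu * Rm)
rate = 4.9 * 200000 / (0.004 * 1e+10)
rate = 980000.0 / 4.000e+07
rate = 2.45e-02 m^3/s


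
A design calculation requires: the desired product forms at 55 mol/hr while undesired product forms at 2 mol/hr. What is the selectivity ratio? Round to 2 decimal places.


S = desired product rate / undesired product rate
S = 55 / 2
S = 27.50


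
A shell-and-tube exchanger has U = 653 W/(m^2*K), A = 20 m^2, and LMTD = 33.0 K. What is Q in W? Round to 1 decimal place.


Q = U * A * LMTD
Q = 653 * 20 * 33.0
Q = 430980.0 W


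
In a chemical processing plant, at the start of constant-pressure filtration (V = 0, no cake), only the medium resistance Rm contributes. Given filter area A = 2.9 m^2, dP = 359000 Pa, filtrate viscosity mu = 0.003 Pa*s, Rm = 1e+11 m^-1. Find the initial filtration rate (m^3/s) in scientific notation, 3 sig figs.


rate = A * dP / (mu * Rm)
rate = 2.9 * 359000 / (0.003 * 1e+11)
rate = 1041100.0 / 3.000e+08
rate = 3.47e-03 m^3/s


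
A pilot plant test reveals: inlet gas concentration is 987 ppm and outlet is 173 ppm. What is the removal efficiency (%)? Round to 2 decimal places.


Efficiency = (G_in - G_out) / G_in * 100%
Efficiency = (987 - 173) / 987 * 100
Efficiency = 814 / 987 * 100
Efficiency = 82.47%


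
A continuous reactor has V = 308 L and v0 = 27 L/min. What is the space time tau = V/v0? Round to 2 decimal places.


tau = V / v0
tau = 308 / 27
tau = 11.41 min


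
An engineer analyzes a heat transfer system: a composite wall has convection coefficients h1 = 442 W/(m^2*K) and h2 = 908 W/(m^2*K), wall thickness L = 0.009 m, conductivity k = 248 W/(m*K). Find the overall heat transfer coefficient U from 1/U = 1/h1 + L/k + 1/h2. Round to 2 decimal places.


1/U = 1/h1 + L/k + 1/h2
1/U = 1/442 + 0.009/248 + 1/908
1/U = 0.0022624434 + 3.62903e-05 + 0.0011013216
1/U = 0.0034000553
U = 294.11 W/(m^2*K)


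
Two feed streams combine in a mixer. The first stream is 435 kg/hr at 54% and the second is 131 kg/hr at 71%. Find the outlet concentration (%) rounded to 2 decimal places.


Mass balance on solute: F1*x1 + F2*x2 = F3*x3
F3 = F1 + F2 = 435 + 131 = 566 kg/hr
x3 = (F1*x1 + F2*x2)/F3
x3 = (435*0.54 + 131*0.71) / 566
x3 = 57.93%


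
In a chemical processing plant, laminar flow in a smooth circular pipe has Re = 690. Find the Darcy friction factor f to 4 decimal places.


f = 64 / Re
f = 64 / 690
f = 0.0928


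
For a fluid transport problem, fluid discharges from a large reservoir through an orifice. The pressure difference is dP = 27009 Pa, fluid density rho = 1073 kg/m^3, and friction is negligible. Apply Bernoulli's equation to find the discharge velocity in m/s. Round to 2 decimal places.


v = sqrt(2*dP/rho)
v = sqrt(2*27009/1073)
v = sqrt(50.342964)
v = 7.10 m/s


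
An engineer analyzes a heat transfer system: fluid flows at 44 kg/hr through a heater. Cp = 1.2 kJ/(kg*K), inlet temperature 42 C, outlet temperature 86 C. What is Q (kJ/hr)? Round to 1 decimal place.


Q = m_dot * Cp * (T2 - T1)
Q = 44 * 1.2 * (86 - 42)
Q = 44 * 1.2 * 44
Q = 2323.2 kJ/hr


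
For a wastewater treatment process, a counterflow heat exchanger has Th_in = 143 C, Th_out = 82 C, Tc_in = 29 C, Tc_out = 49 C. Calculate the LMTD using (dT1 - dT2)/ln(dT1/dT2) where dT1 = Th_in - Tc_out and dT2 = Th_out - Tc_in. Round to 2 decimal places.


dT1 = Th_in - Tc_out = 143 - 49 = 94
dT2 = Th_out - Tc_in = 82 - 29 = 53
LMTD = (dT1 - dT2) / ln(dT1/dT2)
LMTD = (94 - 53) / ln(94/53)
LMTD = 71.55 K


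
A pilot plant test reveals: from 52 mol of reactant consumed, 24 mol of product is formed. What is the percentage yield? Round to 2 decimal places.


Yield = (moles product / moles consumed) * 100%
Yield = (24 / 52) * 100
Yield = 0.4615 * 100
Yield = 46.15%


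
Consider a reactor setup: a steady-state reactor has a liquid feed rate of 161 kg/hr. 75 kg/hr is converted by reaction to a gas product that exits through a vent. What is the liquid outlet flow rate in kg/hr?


Steady-state mass balance on the main outlet: F_out = F_in - F_removed
F_out = 161 - 75
F_out = 86 kg/hr


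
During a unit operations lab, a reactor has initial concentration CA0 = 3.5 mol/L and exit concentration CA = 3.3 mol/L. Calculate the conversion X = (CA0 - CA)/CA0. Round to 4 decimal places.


X = (CA0 - CA) / CA0
X = (3.5 - 3.3) / 3.5
X = 0.2 / 3.5
X = 0.0571


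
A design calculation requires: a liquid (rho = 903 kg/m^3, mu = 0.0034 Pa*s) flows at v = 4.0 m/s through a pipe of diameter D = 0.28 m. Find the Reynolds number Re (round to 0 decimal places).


Re = rho * v * D / mu
Re = 903 * 4.0 * 0.28 / 0.0034
Re = 1011.36 / 0.0034
Re = 297459


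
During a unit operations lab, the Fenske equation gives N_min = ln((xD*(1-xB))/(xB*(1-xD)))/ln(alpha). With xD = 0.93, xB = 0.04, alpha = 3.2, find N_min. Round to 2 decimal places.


N_min = ln((xD*(1-xB))/(xB*(1-xD))) / ln(alpha)
Numerator inside ln: 0.8928 / 0.0028 = 318.857143
ln(318.857143) = 5.764743
ln(alpha) = ln(3.2) = 1.163151
N_min = 5.764743 / 1.163151 = 4.96
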